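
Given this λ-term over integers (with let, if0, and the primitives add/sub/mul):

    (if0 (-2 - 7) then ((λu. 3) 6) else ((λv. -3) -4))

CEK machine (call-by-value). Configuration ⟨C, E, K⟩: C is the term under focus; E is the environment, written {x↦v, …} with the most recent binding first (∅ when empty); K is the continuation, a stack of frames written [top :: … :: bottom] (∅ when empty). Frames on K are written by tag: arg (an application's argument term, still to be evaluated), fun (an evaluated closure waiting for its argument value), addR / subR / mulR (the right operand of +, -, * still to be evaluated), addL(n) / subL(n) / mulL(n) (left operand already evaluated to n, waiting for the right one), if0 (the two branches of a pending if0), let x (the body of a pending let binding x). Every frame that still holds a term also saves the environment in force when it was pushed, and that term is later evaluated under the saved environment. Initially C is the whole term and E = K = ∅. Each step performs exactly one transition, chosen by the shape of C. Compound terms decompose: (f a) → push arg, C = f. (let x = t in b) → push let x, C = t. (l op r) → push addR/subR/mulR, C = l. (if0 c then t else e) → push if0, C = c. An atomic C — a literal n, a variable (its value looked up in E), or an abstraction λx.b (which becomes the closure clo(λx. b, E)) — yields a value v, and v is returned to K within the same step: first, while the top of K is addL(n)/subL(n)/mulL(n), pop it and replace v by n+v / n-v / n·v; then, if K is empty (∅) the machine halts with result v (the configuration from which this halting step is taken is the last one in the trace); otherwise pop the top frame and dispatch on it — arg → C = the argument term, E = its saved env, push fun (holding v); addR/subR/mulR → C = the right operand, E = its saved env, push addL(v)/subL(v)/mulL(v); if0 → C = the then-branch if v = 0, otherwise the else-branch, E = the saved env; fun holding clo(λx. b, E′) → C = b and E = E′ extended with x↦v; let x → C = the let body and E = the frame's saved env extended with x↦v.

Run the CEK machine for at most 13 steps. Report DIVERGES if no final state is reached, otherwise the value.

0. [C=(if0 (-2 - 7) then ((λu. 3) 6) else ((λv. -3) -4)) | E=∅ | K=∅]
1. [C=(-2 - 7) | E=∅ | K=[if0]]
2. [C=-2 | E=∅ | K=[subR :: if0]]
3. [C=7 | E=∅ | K=[subL(-2) :: if0]]
4. [C=((λv. -3) -4) | E=∅ | K=∅]
5. [C=(λv. -3) | E=∅ | K=[arg]]
6. [C=-4 | E=∅ | K=[fun]]
7. [C=-3 | E={v↦-4} | K=∅]
→ final value -3

Answer: -3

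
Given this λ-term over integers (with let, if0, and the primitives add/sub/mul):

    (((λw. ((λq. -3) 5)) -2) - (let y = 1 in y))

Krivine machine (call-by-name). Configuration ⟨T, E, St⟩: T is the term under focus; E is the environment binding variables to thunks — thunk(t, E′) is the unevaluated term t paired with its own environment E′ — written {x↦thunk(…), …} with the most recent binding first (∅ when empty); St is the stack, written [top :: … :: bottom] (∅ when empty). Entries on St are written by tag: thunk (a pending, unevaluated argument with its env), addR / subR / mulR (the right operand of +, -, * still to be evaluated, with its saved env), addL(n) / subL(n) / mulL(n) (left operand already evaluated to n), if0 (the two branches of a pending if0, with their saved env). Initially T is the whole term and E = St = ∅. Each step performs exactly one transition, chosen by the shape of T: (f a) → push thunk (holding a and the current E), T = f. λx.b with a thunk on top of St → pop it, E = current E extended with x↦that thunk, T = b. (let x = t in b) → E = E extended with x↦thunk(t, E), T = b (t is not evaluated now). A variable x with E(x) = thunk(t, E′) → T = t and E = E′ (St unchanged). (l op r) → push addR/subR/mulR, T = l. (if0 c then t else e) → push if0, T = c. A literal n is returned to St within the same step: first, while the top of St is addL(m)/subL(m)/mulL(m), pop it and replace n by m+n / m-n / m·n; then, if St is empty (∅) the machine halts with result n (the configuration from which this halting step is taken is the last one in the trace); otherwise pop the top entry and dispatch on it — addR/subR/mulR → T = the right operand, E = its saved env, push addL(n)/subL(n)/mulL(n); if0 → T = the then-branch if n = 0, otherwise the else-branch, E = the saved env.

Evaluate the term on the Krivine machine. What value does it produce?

Answer: -4

Derivation:
[0] ⟨T=(((λw. ((λq. -3) 5)) -2) - (let y = 1 in y)); E=∅; St=∅⟩
[1] ⟨T=((λw. ((λq. -3) 5)) -2); E=∅; St=[subR]⟩
[2] ⟨T=(λw. ((λq. -3) 5)); E=∅; St=[thunk :: subR]⟩
[3] ⟨T=((λq. -3) 5); E={w↦thunk(-2, ∅)}; St=[subR]⟩
[4] ⟨T=(λq. -3); E={w↦thunk(-2, ∅)}; St=[thunk :: subR]⟩
[5] ⟨T=-3; E={q↦thunk(5, {w↦thunk(-2, ∅)}), w↦thunk(-2, ∅)}; St=[subR]⟩
[6] ⟨T=(let y = 1 in y); E=∅; St=[subL(-3)]⟩
[7] ⟨T=y; E={y↦thunk(1, ∅)}; St=[subL(-3)]⟩
[8] ⟨T=1; E=∅; St=[subL(-3)]⟩
→ final value -4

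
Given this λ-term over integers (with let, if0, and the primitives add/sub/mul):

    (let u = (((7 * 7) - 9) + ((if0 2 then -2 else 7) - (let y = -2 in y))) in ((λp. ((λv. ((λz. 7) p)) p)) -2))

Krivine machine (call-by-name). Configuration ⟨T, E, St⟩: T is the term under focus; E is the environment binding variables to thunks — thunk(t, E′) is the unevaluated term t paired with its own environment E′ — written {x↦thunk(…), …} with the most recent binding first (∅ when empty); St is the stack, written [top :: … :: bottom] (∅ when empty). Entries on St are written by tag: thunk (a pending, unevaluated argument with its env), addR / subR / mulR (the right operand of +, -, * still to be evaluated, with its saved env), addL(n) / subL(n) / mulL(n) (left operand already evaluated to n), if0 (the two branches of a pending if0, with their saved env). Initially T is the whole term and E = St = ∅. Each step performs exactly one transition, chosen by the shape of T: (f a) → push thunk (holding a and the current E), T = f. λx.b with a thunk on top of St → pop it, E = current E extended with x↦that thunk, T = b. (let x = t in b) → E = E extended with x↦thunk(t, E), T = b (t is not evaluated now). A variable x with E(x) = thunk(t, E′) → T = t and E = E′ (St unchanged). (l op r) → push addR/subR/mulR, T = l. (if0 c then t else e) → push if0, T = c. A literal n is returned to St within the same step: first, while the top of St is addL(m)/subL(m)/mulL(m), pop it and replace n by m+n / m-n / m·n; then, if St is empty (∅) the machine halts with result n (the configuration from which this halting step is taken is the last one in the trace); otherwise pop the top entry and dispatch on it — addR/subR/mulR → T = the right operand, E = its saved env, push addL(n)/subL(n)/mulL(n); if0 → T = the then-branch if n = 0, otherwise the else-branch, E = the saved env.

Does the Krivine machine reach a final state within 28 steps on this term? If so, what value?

[0] <T=(let u = (((7 * 7) - 9) + ((if0 2 then -2 else 7) - (let y = -2 in y))) in ((λp. ((λv. ((λz. 7) p)) p)) -2)), E=∅, St=∅>
[1] <T=((λp. ((λv. ((λz. 7) p)) p)) -2), E={u↦thunk((((7 * 7) - 9) + ((if0 2 then -2 else 7) - (let y = -2 in y))), ∅)}, St=∅>
[2] <T=(λp. ((λv. ((λz. 7) p)) p)), E={u↦thunk((((7 * 7) - 9) + ((if0 2 then -2 else 7) - (let y = -2 in y))), ∅)}, St=[thunk]>
[3] <T=((λv. ((λz. 7) p)) p), E={p↦thunk(-2, {u↦thunk((((7 * 7) - 9) + ((if0 2 then -2 else 7) - (let y = -2 in y))), ∅)}), u↦thunk((((7 * 7) - 9) + ((if0 2 then -2 else 7) - (let y = -2 in y))), ∅)}, St=∅>
[4] <T=(λv. ((λz. 7) p)), E={p↦thunk(-2, {u↦thunk((((7 * 7) - 9) + ((if0 2 then -2 else 7) - (let y = -2 in y))), ∅)}), u↦thunk((((7 * 7) - 9) + ((if0 2 then -2 else 7) - (let y = -2 in y))), ∅)}, St=[thunk]>
[5] <T=((λz. 7) p), E={v↦thunk(p, {p↦thunk(-2, {u↦thunk((((7 * 7) - 9) + ((if0 2 then -2 else 7) - (let y = -2 in y))), ∅)}), u↦thunk((((7 * 7) - 9) + ((if0 2 then -2 else 7) - (let y = -2 in y))), ∅)}), p↦thunk(-2, {u↦thunk((((7 * 7) - 9) + ((if0 2 then -2 else 7) - (let y = -2 in y))), ∅)}), u↦thunk((((7 * 7) - 9) + ((if0 2 then -2 else 7) - (let y = -2 in y))), ∅)}, St=∅>
[6] <T=(λz. 7), E={v↦thunk(p, {p↦thunk(-2, {u↦thunk((((7 * 7) - 9) + ((if0 2 then -2 else 7) - (let y = -2 in y))), ∅)}), u↦thunk((((7 * 7) - 9) + ((if0 2 then -2 else 7) - (let y = -2 in y))), ∅)}), p↦thunk(-2, {u↦thunk((((7 * 7) - 9) + ((if0 2 then -2 else 7) - (let y = -2 in y))), ∅)}), u↦thunk((((7 * 7) - 9) + ((if0 2 then -2 else 7) - (let y = -2 in y))), ∅)}, St=[thunk]>
[7] <T=7, E={z↦thunk(p, {v↦thunk(p, {p↦thunk(-2, {u↦thunk((((7 * 7) - 9) + ((if0 2 then -2 else 7) - (let y = -2 in y))), ∅)}), u↦thunk((((7 * 7) - 9) + ((if0 2 then -2 else 7) - (let y = -2 in y))), ∅)}), p↦thunk(-2, {u↦thunk((((7 * 7) - 9) + ((if0 2 then -2 else 7) - (let y = -2 in y))), ∅)}), u↦thunk((((7 * 7) - 9) + ((if0 2 then -2 else 7) - (let y = -2 in y))), ∅)}), v↦thunk(p, {p↦thunk(-2, {u↦thunk((((7 * 7) - 9) + ((if0 2 then -2 else 7) - (let y = -2 in y))), ∅)}), u↦thunk((((7 * 7) - 9) + ((if0 2 then -2 else 7) - (let y = -2 in y))), ∅)}), p↦thunk(-2, {u↦thunk((((7 * 7) - 9) + ((if0 2 then -2 else 7) - (let y = -2 in y))), ∅)}), u↦thunk((((7 * 7) - 9) + ((if0 2 then -2 else 7) - (let y = -2 in y))), ∅)}, St=∅>
→ final value 7

Answer: 7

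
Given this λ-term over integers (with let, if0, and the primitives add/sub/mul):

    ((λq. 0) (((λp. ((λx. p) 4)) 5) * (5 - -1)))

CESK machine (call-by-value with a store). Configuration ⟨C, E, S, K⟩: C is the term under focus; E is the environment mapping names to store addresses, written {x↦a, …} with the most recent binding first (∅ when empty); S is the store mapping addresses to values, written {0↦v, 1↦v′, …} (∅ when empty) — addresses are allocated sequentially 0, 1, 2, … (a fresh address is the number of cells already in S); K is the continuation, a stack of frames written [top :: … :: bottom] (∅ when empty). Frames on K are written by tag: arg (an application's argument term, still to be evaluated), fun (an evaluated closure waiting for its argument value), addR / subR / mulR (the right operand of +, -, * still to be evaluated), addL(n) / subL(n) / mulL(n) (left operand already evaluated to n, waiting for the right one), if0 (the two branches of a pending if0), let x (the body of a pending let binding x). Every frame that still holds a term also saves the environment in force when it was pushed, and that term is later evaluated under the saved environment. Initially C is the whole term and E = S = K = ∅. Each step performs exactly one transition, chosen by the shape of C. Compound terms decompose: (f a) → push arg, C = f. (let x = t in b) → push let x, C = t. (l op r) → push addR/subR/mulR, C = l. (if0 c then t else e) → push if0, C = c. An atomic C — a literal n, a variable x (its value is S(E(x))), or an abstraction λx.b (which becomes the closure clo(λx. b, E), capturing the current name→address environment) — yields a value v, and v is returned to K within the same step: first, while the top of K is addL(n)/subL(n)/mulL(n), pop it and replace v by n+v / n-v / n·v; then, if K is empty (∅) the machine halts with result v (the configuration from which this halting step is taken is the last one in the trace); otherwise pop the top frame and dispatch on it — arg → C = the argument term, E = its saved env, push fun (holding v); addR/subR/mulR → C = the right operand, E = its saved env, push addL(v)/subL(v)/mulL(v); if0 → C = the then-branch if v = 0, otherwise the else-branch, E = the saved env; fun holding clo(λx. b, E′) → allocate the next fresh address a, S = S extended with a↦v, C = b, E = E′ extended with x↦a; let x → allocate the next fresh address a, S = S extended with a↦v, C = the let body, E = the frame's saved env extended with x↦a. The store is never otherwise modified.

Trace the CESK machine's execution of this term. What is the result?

Answer: 0

Derivation:
[0] ⟨C=((λq. 0) (((λp. ((λx. p) 4)) 5) * (5 - -1))); E=∅; S=∅; K=∅⟩
[1] ⟨C=(λq. 0); E=∅; S=∅; K=[arg]⟩
[2] ⟨C=(((λp. ((λx. p) 4)) 5) * (5 - -1)); E=∅; S=∅; K=[fun]⟩
[3] ⟨C=((λp. ((λx. p) 4)) 5); E=∅; S=∅; K=[mulR :: fun]⟩
[4] ⟨C=(λp. ((λx. p) 4)); E=∅; S=∅; K=[arg :: mulR :: fun]⟩
[5] ⟨C=5; E=∅; S=∅; K=[fun :: mulR :: fun]⟩
[6] ⟨C=((λx. p) 4); E={p↦0}; S={0↦5}; K=[mulR :: fun]⟩
[7] ⟨C=(λx. p); E={p↦0}; S={0↦5}; K=[arg :: mulR :: fun]⟩
[8] ⟨C=4; E={p↦0}; S={0↦5}; K=[fun :: mulR :: fun]⟩
[9] ⟨C=p; E={x↦1, p↦0}; S={0↦5, 1↦4}; K=[mulR :: fun]⟩
[10] ⟨C=(5 - -1); E=∅; S={0↦5, 1↦4}; K=[mulL(5) :: fun]⟩
[11] ⟨C=5; E=∅; S={0↦5, 1↦4}; K=[subR :: mulL(5) :: fun]⟩
[12] ⟨C=-1; E=∅; S={0↦5, 1↦4}; K=[subL(5) :: mulL(5) :: fun]⟩
[13] ⟨C=0; E={q↦2}; S={0↦5, 1↦4, 2↦30}; K=∅⟩
→ final value 0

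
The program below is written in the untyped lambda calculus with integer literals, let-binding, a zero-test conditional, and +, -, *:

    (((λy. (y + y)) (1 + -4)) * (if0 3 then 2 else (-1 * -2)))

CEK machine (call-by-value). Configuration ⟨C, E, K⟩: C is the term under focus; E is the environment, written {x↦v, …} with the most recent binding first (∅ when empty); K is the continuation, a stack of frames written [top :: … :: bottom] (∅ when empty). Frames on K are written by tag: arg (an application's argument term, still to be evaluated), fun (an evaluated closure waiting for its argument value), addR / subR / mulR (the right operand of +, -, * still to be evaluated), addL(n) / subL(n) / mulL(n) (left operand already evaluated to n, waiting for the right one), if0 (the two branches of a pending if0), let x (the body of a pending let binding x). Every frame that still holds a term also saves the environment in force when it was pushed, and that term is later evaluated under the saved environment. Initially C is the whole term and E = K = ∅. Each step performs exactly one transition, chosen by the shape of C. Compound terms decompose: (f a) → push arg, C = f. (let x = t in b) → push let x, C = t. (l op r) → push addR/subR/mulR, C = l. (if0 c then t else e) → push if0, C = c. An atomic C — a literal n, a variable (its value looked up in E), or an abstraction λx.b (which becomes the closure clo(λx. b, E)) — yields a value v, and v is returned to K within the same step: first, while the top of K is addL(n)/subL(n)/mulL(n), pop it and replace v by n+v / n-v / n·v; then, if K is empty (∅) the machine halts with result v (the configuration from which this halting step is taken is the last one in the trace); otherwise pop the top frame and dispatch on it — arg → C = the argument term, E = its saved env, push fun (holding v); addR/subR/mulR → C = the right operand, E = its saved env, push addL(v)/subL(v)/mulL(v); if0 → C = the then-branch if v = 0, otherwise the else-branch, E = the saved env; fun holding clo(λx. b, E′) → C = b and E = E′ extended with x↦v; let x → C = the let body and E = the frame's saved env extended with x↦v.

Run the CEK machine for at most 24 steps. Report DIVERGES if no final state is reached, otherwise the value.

Answer: -12

Derivation:
t=0: ⟨C=(((λy. (y + y)) (1 + -4)) * (if0 3 then 2 else (-1 * -2))); E=∅; K=∅⟩
t=1: ⟨C=((λy. (y + y)) (1 + -4)); E=∅; K=[mulR]⟩
t=2: ⟨C=(λy. (y + y)); E=∅; K=[arg :: mulR]⟩
t=3: ⟨C=(1 + -4); E=∅; K=[fun :: mulR]⟩
t=4: ⟨C=1; E=∅; K=[addR :: fun :: mulR]⟩
t=5: ⟨C=-4; E=∅; K=[addL(1) :: fun :: mulR]⟩
t=6: ⟨C=(y + y); E={y↦-3}; K=[mulR]⟩
t=7: ⟨C=y; E={y↦-3}; K=[addR :: mulR]⟩
t=8: ⟨C=y; E={y↦-3}; K=[addL(-3) :: mulR]⟩
t=9: ⟨C=(if0 3 then 2 else (-1 * -2)); E=∅; K=[mulL(-6)]⟩
t=10: ⟨C=3; E=∅; K=[if0 :: mulL(-6)]⟩
t=11: ⟨C=(-1 * -2); E=∅; K=[mulL(-6)]⟩
t=12: ⟨C=-1; E=∅; K=[mulR :: mulL(-6)]⟩
t=13: ⟨C=-2; E=∅; K=[mulL(-1) :: mulL(-6)]⟩
→ final value -12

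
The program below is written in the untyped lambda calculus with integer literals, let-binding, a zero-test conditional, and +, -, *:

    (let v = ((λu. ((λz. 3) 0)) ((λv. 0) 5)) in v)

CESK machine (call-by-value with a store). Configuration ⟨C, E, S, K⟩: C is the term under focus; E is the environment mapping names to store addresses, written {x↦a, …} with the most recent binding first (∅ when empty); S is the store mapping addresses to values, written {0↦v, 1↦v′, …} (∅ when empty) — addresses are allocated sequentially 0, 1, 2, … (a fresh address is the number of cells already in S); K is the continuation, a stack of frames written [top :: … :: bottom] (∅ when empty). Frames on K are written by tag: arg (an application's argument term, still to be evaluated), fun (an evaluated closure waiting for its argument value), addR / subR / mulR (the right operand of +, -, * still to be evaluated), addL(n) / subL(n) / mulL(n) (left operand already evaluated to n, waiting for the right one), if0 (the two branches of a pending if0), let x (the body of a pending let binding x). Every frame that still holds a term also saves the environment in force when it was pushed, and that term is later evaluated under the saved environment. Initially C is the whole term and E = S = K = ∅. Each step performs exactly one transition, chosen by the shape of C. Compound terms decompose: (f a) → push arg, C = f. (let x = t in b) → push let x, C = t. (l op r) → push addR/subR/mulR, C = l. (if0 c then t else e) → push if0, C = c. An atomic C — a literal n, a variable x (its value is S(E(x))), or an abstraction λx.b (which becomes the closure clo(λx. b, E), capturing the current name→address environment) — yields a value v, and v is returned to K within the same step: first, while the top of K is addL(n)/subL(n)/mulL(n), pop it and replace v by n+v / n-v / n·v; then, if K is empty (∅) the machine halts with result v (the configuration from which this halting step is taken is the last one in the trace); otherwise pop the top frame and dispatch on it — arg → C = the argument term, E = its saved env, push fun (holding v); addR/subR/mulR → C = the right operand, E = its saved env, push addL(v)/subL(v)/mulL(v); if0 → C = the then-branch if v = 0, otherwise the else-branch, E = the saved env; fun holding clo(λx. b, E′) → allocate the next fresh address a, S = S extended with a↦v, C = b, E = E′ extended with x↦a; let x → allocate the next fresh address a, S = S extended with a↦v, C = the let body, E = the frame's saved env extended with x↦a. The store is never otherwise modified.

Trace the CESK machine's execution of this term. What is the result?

Answer: 3

Machine steps:
0. [C=(let v = ((λu. ((λz. 3) 0)) ((λv. 0) 5)) in v) | E=∅ | S=∅ | K=∅]
1. [C=((λu. ((λz. 3) 0)) ((λv. 0) 5)) | E=∅ | S=∅ | K=[let v]]
2. [C=(λu. ((λz. 3) 0)) | E=∅ | S=∅ | K=[arg :: let v]]
3. [C=((λv. 0) 5) | E=∅ | S=∅ | K=[fun :: let v]]
4. [C=(λv. 0) | E=∅ | S=∅ | K=[arg :: fun :: let v]]
5. [C=5 | E=∅ | S=∅ | K=[fun :: fun :: let v]]
6. [C=0 | E={v↦0} | S={0↦5} | K=[fun :: let v]]
7. [C=((λz. 3) 0) | E={u↦1} | S={0↦5, 1↦0} | K=[let v]]
8. [C=(λz. 3) | E={u↦1} | S={0↦5, 1↦0} | K=[arg :: let v]]
9. [C=0 | E={u↦1} | S={0↦5, 1↦0} | K=[fun :: let v]]
10. [C=3 | E={z↦2, u↦1} | S={0↦5, 1↦0, 2↦0} | K=[let v]]
11. [C=v | E={v↦3} | S={0↦5, 1↦0, 2↦0, 3↦3} | K=∅]
→ final value 3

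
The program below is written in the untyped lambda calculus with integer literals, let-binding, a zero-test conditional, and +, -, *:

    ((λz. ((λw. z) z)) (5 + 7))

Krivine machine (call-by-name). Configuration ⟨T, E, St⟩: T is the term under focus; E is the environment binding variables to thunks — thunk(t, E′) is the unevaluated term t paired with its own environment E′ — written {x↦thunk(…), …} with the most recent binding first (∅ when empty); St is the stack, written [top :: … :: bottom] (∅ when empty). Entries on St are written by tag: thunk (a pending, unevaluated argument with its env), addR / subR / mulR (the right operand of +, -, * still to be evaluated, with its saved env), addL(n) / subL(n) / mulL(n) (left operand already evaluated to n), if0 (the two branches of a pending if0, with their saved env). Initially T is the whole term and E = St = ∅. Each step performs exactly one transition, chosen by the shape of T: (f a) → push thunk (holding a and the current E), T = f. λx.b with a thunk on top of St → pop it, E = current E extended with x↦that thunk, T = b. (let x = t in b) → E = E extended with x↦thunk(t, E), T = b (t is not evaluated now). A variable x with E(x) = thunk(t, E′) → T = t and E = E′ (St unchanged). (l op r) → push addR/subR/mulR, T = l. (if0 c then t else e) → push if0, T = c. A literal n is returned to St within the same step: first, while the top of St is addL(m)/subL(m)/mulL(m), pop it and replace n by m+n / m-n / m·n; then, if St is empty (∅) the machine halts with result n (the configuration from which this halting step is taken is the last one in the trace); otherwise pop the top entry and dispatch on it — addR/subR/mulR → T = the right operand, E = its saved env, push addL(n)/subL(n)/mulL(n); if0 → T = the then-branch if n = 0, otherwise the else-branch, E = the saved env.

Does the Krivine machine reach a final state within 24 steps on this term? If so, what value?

Answer: 12

Derivation:
step 0: ⟨T=((λz. ((λw. z) z)) (5 + 7)); E=∅; St=∅⟩
step 1: ⟨T=(λz. ((λw. z) z)); E=∅; St=[thunk]⟩
step 2: ⟨T=((λw. z) z); E={z↦thunk((5 + 7), ∅)}; St=∅⟩
step 3: ⟨T=(λw. z); E={z↦thunk((5 + 7), ∅)}; St=[thunk]⟩
step 4: ⟨T=z; E={w↦thunk(z, {z↦thunk((5 + 7), ∅)}), z↦thunk((5 + 7), ∅)}; St=∅⟩
step 5: ⟨T=(5 + 7); E=∅; St=∅⟩
step 6: ⟨T=5; E=∅; St=[addR]⟩
step 7: ⟨T=7; E=∅; St=[addL(5)]⟩
→ final value 12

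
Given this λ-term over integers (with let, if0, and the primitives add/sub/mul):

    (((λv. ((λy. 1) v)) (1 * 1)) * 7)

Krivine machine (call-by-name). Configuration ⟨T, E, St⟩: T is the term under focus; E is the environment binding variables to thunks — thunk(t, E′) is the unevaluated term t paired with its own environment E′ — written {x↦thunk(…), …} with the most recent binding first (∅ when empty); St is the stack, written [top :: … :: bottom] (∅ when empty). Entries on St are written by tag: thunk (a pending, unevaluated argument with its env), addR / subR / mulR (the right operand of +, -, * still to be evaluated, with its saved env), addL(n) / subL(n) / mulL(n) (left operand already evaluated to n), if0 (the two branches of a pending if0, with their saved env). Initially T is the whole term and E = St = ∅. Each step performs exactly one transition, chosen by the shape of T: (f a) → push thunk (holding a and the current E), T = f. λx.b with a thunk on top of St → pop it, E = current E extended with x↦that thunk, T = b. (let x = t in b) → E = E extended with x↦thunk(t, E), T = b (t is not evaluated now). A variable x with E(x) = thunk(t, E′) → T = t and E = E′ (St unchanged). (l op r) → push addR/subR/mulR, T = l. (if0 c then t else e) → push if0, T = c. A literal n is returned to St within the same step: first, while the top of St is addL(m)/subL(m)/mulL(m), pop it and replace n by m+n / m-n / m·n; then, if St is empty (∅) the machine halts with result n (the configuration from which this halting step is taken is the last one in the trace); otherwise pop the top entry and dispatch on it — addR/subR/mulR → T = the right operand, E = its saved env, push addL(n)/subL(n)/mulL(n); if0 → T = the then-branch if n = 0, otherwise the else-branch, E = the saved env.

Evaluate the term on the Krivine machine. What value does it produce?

Answer: 7

Derivation:
0. <T=(((λv. ((λy. 1) v)) (1 * 1)) * 7), E=∅, St=∅>
1. <T=((λv. ((λy. 1) v)) (1 * 1)), E=∅, St=[mulR]>
2. <T=(λv. ((λy. 1) v)), E=∅, St=[thunk :: mulR]>
3. <T=((λy. 1) v), E={v↦thunk((1 * 1), ∅)}, St=[mulR]>
4. <T=(λy. 1), E={v↦thunk((1 * 1), ∅)}, St=[thunk :: mulR]>
5. <T=1, E={y↦thunk(v, {v↦thunk((1 * 1), ∅)}), v↦thunk((1 * 1), ∅)}, St=[mulR]>
6. <T=7, E=∅, St=[mulL(1)]>
→ final value 7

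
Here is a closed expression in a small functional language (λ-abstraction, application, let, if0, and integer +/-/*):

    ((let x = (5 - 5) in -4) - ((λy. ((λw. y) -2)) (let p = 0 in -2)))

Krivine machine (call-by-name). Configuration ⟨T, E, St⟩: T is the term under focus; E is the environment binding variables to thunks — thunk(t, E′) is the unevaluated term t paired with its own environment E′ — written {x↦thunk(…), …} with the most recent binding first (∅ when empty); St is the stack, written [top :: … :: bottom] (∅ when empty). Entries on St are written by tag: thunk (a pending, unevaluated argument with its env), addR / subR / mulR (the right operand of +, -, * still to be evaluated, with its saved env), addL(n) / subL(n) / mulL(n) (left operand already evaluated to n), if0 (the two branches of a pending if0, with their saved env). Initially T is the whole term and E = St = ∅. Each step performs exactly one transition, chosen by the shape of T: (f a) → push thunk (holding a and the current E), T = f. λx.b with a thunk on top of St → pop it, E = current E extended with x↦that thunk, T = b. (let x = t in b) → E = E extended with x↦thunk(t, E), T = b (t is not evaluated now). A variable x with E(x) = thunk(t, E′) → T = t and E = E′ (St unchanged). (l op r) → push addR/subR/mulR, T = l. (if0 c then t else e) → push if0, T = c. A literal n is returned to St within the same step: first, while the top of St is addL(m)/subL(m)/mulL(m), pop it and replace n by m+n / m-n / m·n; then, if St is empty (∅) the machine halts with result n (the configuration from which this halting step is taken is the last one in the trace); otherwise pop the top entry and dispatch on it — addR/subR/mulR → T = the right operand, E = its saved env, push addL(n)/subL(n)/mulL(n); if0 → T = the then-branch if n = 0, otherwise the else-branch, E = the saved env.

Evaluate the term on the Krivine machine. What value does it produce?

t=0: [T=((let x = (5 - 5) in -4) - ((λy. ((λw. y) -2)) (let p = 0 in -2))) | E=∅ | St=∅]
t=1: [T=(let x = (5 - 5) in -4) | E=∅ | St=[subR]]
t=2: [T=-4 | E={x↦thunk((5 - 5), ∅)} | St=[subR]]
t=3: [T=((λy. ((λw. y) -2)) (let p = 0 in -2)) | E=∅ | St=[subL(-4)]]
t=4: [T=(λy. ((λw. y) -2)) | E=∅ | St=[thunk :: subL(-4)]]
t=5: [T=((λw. y) -2) | E={y↦thunk((let p = 0 in -2), ∅)} | St=[subL(-4)]]
t=6: [T=(λw. y) | E={y↦thunk((let p = 0 in -2), ∅)} | St=[thunk :: subL(-4)]]
t=7: [T=y | E={w↦thunk(-2, {y↦thunk((let p = 0 in -2), ∅)}), y↦thunk((let p = 0 in -2), ∅)} | St=[subL(-4)]]
t=8: [T=(let p = 0 in -2) | E=∅ | St=[subL(-4)]]
t=9: [T=-2 | E={p↦thunk(0, ∅)} | St=[subL(-4)]]
→ final value -2

Answer: -2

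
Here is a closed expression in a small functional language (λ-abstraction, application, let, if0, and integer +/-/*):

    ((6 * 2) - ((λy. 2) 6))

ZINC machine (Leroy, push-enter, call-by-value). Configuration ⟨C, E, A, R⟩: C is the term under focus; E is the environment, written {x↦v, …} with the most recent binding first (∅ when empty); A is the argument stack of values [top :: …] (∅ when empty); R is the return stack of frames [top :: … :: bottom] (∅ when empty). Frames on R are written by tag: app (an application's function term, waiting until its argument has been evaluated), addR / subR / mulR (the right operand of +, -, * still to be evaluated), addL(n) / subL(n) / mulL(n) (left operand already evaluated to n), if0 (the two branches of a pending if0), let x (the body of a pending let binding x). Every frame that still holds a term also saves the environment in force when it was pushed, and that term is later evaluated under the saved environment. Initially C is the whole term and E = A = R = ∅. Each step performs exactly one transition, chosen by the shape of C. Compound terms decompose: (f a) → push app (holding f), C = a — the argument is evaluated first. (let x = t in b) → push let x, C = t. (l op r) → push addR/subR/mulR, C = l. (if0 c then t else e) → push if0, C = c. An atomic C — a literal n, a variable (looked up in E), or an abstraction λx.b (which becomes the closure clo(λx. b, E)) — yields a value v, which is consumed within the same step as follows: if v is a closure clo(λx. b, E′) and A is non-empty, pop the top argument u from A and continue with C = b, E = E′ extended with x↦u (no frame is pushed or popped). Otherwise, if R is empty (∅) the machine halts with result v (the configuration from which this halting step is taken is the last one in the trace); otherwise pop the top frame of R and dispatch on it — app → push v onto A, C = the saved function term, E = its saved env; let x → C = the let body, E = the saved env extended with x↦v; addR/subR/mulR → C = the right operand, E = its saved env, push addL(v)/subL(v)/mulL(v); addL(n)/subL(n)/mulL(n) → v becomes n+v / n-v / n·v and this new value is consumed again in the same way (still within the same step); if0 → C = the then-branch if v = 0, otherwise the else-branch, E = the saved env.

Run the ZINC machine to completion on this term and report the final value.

Answer: 10

Machine steps:
t=0: <C=((6 * 2) - ((λy. 2) 6)), E=∅, A=∅, R=∅>
t=1: <C=(6 * 2), E=∅, A=∅, R=[subR]>
t=2: <C=6, E=∅, A=∅, R=[mulR :: subR]>
t=3: <C=2, E=∅, A=∅, R=[mulL(6) :: subR]>
t=4: <C=((λy. 2) 6), E=∅, A=∅, R=[subL(12)]>
t=5: <C=6, E=∅, A=∅, R=[app :: subL(12)]>
t=6: <C=(λy. 2), E=∅, A=[6], R=[subL(12)]>
t=7: <C=2, E={y↦6}, A=∅, R=[subL(12)]>
→ final value 10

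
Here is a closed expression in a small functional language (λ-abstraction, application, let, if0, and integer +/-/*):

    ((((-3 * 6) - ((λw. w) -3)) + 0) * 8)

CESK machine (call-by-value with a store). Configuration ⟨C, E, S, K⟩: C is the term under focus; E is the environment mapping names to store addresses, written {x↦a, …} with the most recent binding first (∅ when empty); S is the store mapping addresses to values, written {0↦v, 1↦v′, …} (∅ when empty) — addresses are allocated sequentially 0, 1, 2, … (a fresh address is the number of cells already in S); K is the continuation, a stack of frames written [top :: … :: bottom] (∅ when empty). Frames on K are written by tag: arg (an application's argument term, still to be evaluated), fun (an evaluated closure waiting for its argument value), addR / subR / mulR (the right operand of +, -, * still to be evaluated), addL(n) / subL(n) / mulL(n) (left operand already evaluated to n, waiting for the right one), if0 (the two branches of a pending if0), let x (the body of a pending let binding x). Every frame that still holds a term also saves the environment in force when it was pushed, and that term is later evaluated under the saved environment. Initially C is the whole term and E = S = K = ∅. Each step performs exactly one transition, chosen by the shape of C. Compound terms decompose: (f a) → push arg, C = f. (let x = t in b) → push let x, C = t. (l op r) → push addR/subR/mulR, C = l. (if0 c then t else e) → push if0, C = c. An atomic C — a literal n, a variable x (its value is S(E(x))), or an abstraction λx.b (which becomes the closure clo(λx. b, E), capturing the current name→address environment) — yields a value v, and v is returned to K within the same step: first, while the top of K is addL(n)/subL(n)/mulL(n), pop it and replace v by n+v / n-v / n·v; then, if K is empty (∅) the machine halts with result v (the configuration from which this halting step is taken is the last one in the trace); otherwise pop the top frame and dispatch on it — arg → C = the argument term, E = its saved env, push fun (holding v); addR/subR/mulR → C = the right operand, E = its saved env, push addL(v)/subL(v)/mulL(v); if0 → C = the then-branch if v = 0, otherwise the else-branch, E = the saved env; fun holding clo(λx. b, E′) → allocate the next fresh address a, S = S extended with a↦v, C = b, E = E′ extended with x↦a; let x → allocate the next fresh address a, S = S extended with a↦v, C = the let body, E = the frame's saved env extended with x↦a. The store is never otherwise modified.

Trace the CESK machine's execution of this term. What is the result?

0. <C=((((-3 * 6) - ((λw. w) -3)) + 0) * 8), E=∅, S=∅, K=∅>
1. <C=(((-3 * 6) - ((λw. w) -3)) + 0), E=∅, S=∅, K=[mulR]>
2. <C=((-3 * 6) - ((λw. w) -3)), E=∅, S=∅, K=[addR :: mulR]>
3. <C=(-3 * 6), E=∅, S=∅, K=[subR :: addR :: mulR]>
4. <C=-3, E=∅, S=∅, K=[mulR :: subR :: addR :: mulR]>
5. <C=6, E=∅, S=∅, K=[mulL(-3) :: subR :: addR :: mulR]>
6. <C=((λw. w) -3), E=∅, S=∅, K=[subL(-18) :: addR :: mulR]>
7. <C=(λw. w), E=∅, S=∅, K=[arg :: subL(-18) :: addR :: mulR]>
8. <C=-3, E=∅, S=∅, K=[fun :: subL(-18) :: addR :: mulR]>
9. <C=w, E={w↦0}, S={0↦-3}, K=[subL(-18) :: addR :: mulR]>
10. <C=0, E=∅, S={0↦-3}, K=[addL(-15) :: mulR]>
11. <C=8, E=∅, S={0↦-3}, K=[mulL(-15)]>
→ final value -120

Answer: -120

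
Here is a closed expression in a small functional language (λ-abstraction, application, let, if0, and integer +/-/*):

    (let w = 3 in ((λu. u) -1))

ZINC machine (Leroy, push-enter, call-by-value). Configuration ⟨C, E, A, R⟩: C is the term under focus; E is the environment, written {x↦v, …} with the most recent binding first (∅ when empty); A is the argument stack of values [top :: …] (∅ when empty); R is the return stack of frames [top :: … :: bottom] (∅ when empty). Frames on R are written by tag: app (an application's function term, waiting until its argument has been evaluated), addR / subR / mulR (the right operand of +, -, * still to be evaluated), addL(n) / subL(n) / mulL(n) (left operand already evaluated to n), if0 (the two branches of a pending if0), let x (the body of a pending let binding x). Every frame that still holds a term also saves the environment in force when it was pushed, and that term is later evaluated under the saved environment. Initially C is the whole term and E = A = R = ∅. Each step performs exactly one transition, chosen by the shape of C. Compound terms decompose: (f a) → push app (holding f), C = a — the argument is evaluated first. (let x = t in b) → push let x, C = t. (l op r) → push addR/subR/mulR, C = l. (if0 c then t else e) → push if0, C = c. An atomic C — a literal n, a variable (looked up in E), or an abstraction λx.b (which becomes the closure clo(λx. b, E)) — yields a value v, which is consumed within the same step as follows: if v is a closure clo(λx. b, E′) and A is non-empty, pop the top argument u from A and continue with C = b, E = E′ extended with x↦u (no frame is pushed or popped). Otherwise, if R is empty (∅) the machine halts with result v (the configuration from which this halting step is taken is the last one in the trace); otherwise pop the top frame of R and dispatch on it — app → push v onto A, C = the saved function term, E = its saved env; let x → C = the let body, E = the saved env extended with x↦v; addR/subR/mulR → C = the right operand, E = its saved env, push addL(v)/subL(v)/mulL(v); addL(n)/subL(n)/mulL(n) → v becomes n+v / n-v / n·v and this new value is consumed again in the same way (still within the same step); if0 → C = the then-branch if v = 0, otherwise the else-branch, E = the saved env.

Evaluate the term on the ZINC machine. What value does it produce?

t=0: [C=(let w = 3 in ((λu. u) -1)) | E=∅ | A=∅ | R=∅]
t=1: [C=3 | E=∅ | A=∅ | R=[let w]]
t=2: [C=((λu. u) -1) | E={w↦3} | A=∅ | R=∅]
t=3: [C=-1 | E={w↦3} | A=∅ | R=[app]]
t=4: [C=(λu. u) | E={w↦3} | A=[-1] | R=∅]
t=5: [C=u | E={u↦-1, w↦3} | A=∅ | R=∅]
→ final value -1

Answer: -1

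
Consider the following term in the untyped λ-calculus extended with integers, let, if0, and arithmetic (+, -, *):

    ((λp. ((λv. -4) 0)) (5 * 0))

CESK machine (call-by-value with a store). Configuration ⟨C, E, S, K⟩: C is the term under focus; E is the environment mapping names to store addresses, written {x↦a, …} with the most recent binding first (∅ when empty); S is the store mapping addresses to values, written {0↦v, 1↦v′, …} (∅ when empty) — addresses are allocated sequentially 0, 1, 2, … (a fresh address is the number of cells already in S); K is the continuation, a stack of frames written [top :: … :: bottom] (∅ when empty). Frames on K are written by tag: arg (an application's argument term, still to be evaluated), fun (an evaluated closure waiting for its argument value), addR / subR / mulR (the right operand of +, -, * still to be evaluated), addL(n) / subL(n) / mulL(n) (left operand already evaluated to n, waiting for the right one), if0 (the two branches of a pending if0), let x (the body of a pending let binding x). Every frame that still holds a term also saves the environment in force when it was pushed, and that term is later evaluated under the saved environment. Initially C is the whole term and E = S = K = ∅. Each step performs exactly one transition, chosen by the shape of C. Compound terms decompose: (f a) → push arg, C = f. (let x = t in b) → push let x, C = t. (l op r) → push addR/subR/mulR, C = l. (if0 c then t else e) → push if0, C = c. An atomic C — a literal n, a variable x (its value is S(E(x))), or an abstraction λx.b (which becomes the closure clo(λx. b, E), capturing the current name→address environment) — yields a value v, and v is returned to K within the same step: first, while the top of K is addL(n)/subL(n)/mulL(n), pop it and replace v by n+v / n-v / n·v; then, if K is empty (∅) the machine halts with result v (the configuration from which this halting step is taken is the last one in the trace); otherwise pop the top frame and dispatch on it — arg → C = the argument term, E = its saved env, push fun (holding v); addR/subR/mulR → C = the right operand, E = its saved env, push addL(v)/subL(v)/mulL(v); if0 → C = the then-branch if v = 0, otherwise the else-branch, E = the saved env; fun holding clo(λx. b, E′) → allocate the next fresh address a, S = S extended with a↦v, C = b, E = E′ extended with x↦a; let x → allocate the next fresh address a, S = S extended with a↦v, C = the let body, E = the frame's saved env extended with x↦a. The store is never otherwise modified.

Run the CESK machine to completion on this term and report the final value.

Answer: -4

Execution trace:
0. <C=((λp. ((λv. -4) 0)) (5 * 0)), E=∅, S=∅, K=∅>
1. <C=(λp. ((λv. -4) 0)), E=∅, S=∅, K=[arg]>
2. <C=(5 * 0), E=∅, S=∅, K=[fun]>
3. <C=5, E=∅, S=∅, K=[mulR :: fun]>
4. <C=0, E=∅, S=∅, K=[mulL(5) :: fun]>
5. <C=((λv. -4) 0), E={p↦0}, S={0↦0}, K=∅>
6. <C=(λv. -4), E={p↦0}, S={0↦0}, K=[arg]>
7. <C=0, E={p↦0}, S={0↦0}, K=[fun]>
8. <C=-4, E={v↦1, p↦0}, S={0↦0, 1↦0}, K=∅>
→ final value -4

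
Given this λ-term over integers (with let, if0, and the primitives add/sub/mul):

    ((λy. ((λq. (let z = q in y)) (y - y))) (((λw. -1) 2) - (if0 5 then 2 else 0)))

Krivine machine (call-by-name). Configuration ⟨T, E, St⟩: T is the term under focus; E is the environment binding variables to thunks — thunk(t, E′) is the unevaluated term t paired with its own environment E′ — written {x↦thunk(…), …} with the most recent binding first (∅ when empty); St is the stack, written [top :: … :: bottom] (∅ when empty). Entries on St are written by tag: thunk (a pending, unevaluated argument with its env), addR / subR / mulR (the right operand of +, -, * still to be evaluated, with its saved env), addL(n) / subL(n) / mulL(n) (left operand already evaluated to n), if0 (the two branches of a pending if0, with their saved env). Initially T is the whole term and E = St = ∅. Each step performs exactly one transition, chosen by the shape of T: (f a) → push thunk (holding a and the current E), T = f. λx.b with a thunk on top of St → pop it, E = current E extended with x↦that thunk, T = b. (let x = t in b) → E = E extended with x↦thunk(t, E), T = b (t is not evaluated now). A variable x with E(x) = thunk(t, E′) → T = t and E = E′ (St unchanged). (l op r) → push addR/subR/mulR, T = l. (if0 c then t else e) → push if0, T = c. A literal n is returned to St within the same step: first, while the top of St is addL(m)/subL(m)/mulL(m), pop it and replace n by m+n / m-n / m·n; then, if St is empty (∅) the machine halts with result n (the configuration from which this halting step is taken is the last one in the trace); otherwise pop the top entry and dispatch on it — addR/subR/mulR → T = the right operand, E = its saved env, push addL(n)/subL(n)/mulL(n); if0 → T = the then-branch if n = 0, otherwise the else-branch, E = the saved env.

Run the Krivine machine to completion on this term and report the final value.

0. [T=((λy. ((λq. (let z = q in y)) (y - y))) (((λw. -1) 2) - (if0 5 then 2 else 0))) | E=∅ | St=∅]
1. [T=(λy. ((λq. (let z = q in y)) (y - y))) | E=∅ | St=[thunk]]
2. [T=((λq. (let z = q in y)) (y - y)) | E={y↦thunk((((λw. -1) 2) - (if0 5 then 2 else 0)), ∅)} | St=∅]
3. [T=(λq. (let z = q in y)) | E={y↦thunk((((λw. -1) 2) - (if0 5 then 2 else 0)), ∅)} | St=[thunk]]
4. [T=(let z = q in y) | E={q↦thunk((y - y), {y↦thunk((((λw. -1) 2) - (if0 5 then 2 else 0)), ∅)}), y↦thunk((((λw. -1) 2) - (if0 5 then 2 else 0)), ∅)} | St=∅]
5. [T=y | E={z↦thunk(q, {q↦thunk((y - y), {y↦thunk((((λw. -1) 2) - (if0 5 then 2 else 0)), ∅)}), y↦thunk((((λw. -1) 2) - (if0 5 then 2 else 0)), ∅)}), q↦thunk((y - y), {y↦thunk((((λw. -1) 2) - (if0 5 then 2 else 0)), ∅)}), y↦thunk((((λw. -1) 2) - (if0 5 then 2 else 0)), ∅)} | St=∅]
6. [T=(((λw. -1) 2) - (if0 5 then 2 else 0)) | E=∅ | St=∅]
7. [T=((λw. -1) 2) | E=∅ | St=[subR]]
8. [T=(λw. -1) | E=∅ | St=[thunk :: subR]]
9. [T=-1 | E={w↦thunk(2, ∅)} | St=[subR]]
10. [T=(if0 5 then 2 else 0) | E=∅ | St=[subL(-1)]]
11. [T=5 | E=∅ | St=[if0 :: subL(-1)]]
12. [T=0 | E=∅ | St=[subL(-1)]]
→ final value -1

Answer: -1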